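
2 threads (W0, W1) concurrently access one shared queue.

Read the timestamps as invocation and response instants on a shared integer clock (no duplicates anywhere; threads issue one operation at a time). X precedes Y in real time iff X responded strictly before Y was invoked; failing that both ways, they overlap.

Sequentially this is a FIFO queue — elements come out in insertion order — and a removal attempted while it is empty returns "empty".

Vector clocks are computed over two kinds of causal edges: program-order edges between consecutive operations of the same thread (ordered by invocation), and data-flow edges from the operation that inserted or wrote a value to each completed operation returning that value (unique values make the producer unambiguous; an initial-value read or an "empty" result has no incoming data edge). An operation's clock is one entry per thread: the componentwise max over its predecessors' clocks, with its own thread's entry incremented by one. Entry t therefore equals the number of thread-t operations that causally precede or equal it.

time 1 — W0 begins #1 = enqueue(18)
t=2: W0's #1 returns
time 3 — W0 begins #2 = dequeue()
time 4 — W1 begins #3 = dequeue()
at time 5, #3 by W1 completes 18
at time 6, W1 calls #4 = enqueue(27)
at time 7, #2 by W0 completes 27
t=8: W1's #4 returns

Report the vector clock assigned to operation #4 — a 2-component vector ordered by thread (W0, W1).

#1 (invocation 1): nothing precedes it; W0's component alone gives (1, 0)
#3, invoked 4, takes VC(#1)=(1, 0) under max, adds 1 for W1 → (1, 1)
#4, invoked 6, takes VC(#3)=(1, 1) under max, adds 1 for W1 → (1, 2)
#2, invoked 3, takes VC(#1)=(1, 0), VC(#4)=(1, 2) under max, adds 1 for W0 → (2, 2)
target: VC(#4) = (1, 2)

(1, 2)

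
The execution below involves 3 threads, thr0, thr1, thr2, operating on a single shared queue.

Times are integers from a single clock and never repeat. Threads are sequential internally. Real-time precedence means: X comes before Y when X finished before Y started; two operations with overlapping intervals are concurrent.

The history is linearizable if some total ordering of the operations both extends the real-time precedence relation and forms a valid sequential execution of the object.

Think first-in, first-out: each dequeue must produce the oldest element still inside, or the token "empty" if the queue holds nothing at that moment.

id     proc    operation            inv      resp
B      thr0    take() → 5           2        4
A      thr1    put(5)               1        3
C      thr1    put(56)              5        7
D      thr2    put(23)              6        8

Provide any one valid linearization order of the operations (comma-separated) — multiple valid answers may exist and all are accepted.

A, B, C, D

step 1: A put(5) — queue <5>
step 2: B take() → 5 — queue <>
step 3: C put(56) — queue <56>
step 4: D put(23) — queue <56,23>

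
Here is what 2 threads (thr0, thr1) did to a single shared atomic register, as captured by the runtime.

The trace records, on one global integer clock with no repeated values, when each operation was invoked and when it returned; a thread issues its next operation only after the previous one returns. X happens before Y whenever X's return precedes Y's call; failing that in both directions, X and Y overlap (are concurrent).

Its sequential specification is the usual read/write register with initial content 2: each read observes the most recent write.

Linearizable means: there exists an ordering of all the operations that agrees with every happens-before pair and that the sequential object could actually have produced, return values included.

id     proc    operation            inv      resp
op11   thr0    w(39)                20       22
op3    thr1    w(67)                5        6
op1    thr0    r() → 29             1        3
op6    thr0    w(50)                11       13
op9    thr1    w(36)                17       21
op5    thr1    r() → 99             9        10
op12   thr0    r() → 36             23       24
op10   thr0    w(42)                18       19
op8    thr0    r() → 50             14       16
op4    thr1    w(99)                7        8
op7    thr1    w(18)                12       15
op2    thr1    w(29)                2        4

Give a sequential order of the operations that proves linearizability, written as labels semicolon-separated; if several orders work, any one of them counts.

op2; op1; op3; op4; op5; op6; op8; op7; op10; op11; op9; op12

1. op2 w(29), leaving value 29
2. op1 r() → 29, leaving value 29
3. op3 w(67), leaving value 67
4. op4 w(99), leaving value 99
5. op5 r() → 99, leaving value 99
6. op6 w(50), leaving value 50
7. op8 r() → 50, leaving value 50
8. op7 w(18), leaving value 18
9. op10 w(42), leaving value 42
10. op11 w(39), leaving value 39
11. op9 w(36), leaving value 36
12. op12 r() → 36, leaving value 36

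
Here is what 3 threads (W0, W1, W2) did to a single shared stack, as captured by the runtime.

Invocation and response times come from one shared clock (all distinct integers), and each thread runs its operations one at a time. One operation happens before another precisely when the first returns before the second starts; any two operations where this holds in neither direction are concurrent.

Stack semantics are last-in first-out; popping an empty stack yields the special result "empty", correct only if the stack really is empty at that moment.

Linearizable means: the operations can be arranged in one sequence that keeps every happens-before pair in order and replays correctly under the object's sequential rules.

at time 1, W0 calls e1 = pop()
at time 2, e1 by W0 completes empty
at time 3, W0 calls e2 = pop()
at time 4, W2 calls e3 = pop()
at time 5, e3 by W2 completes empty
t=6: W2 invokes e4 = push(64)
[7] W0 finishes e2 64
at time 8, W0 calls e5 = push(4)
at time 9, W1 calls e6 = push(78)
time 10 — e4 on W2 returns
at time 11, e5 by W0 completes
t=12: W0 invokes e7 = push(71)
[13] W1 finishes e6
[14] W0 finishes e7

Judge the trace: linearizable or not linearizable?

linearizable

one valid linearization: e1, e3, e4, e2, e5, e6, e7
after step 1 (e1 pop() → empty): stack <>
after step 2 (e3 pop() → empty): stack <>
after step 3 (e4 push(64)): stack <64>
after step 4 (e2 pop() → 64): stack <>
after step 5 (e5 push(4)): stack <4>
after step 6 (e6 push(78)): stack <4,78>
after step 7 (e7 push(71)): stack <4,78,71>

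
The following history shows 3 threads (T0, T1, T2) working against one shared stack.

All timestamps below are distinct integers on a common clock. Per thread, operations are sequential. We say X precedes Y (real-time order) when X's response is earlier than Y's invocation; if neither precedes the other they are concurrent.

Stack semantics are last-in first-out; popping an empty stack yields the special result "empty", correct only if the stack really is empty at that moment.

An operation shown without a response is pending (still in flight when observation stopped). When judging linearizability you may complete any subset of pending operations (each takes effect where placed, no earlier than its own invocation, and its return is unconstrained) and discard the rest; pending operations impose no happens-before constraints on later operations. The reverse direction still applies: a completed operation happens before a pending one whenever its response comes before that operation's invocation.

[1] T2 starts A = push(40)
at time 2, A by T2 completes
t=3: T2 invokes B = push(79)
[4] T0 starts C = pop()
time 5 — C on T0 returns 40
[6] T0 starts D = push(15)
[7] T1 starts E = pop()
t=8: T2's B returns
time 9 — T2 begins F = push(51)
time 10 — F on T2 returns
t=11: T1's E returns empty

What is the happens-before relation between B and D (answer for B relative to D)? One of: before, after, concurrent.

B spans [3,8], D spans [6,…)
the intervals overlap in both directions

concurrent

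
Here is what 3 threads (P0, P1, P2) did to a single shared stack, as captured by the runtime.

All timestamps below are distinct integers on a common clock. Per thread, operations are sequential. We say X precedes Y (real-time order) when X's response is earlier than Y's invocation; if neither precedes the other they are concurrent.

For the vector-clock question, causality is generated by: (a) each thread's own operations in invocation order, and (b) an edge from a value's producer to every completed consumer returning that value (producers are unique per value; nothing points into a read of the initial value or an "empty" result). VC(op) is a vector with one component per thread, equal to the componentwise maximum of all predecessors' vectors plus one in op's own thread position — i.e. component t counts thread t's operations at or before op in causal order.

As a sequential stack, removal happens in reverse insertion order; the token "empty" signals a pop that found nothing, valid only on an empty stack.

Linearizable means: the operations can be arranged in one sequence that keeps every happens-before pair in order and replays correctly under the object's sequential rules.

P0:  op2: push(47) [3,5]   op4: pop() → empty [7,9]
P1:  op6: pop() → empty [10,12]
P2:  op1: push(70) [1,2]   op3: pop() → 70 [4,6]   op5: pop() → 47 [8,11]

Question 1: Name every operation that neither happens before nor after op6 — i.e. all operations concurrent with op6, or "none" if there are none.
Answer: op5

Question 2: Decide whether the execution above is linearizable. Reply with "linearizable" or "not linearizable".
linearizable

witness order: op1, op3, op2, op5, op4, op6
step 1: op1 push(70) — stack <70>
step 2: op3 pop() → 70 — stack <>
step 3: op2 push(47) — stack <47>
step 4: op5 pop() → 47 — stack <>
step 5: op4 pop() → empty — stack <>
step 6: op6 pop() → empty — stack <>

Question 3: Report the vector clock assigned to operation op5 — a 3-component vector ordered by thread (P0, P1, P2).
Answer: (1, 0, 3)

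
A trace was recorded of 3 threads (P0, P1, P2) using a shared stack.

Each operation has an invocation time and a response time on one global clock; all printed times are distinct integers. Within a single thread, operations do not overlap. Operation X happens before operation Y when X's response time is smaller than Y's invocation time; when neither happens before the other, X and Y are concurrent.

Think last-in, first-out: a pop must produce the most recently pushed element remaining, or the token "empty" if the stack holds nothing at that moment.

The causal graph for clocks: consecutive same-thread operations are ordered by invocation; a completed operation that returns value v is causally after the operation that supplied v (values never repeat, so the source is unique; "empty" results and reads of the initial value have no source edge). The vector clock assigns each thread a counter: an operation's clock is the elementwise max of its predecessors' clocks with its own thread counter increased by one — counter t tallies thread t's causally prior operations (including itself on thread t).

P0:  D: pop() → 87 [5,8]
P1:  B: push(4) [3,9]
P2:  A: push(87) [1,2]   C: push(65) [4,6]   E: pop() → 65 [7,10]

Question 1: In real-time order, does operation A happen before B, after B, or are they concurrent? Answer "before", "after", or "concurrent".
A spans [1,2], B spans [3,9]
resp(A)=2 < inv(B)=3

before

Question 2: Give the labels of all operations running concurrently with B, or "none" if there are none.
B spans [3,9]; an op avoiding the whole window 3..9 is ordered, any other is concurrent
A [1,2]: before
C [4,6]: concurrent
D [5,8]: concurrent
E [7,10]: concurrent

C, D, E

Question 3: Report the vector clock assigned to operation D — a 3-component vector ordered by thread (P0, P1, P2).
invoked at 1, A has no predecessors; its own P2 bump gives (0, 0, 1)
invoked at 3, B has no predecessors; its own P1 bump gives (0, 1, 0)
from VC(A)=(0, 0, 1), C (invoked 4) maxes components and bumps P2 → (0, 0, 2)
from VC(A)=(0, 0, 1), D (invoked 5) maxes components and bumps P0 → (1, 0, 1)
from VC(C)=(0, 0, 2), E (invoked 7) maxes components and bumps P2 → (0, 0, 3)
target: VC(D) = (1, 0, 1)

(1, 0, 1)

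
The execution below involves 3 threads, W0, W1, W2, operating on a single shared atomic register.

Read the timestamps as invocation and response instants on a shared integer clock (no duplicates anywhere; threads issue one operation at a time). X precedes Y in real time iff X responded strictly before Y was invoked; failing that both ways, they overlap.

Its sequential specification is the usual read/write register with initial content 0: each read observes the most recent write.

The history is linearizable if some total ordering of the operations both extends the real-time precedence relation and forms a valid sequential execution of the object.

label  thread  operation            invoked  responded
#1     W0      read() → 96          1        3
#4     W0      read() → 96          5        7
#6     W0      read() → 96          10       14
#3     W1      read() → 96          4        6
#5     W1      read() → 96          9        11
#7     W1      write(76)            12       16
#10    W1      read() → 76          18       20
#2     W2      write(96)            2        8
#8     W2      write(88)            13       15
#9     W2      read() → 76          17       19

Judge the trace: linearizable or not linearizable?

linearizable

witness order: #2, #1, #3, #4, #5, #6, #8, #7, #9, #10
step 1: #2 write(96) — value 96
step 2: #1 read() → 96 — value 96
step 3: #3 read() → 96 — value 96
step 4: #4 read() → 96 — value 96
step 5: #5 read() → 96 — value 96
step 6: #6 read() → 96 — value 96
step 7: #8 write(88) — value 88
step 8: #7 write(76) — value 76
step 9: #9 read() → 76 — value 76
step 10: #10 read() → 76 — value 76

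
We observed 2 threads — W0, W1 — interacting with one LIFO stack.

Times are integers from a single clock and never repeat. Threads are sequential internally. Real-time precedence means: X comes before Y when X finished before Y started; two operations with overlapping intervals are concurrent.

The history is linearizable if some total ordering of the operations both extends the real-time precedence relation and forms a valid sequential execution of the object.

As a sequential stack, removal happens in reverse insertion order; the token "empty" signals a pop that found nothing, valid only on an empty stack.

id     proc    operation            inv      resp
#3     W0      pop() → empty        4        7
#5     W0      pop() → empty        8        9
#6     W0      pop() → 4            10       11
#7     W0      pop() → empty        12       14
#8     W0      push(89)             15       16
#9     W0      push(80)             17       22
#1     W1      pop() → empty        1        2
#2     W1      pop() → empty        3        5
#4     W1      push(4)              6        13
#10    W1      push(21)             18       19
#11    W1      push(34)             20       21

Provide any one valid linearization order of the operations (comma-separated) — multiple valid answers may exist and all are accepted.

step 1: #1 pop() → empty — stack <>
step 2: #2 pop() → empty — stack <>
step 3: #3 pop() → empty — stack <>
step 4: #5 pop() → empty — stack <>
step 5: #4 push(4) — stack <4>
step 6: #6 pop() → 4 — stack <>
step 7: #7 pop() → empty — stack <>
step 8: #8 push(89) — stack <89>
step 9: #9 push(80) — stack <89,80>
step 10: #10 push(21) — stack <89,80,21>
step 11: #11 push(34) — stack <89,80,21,34>

#1, #2, #3, #5, #4, #6, #7, #8, #9, #10, #11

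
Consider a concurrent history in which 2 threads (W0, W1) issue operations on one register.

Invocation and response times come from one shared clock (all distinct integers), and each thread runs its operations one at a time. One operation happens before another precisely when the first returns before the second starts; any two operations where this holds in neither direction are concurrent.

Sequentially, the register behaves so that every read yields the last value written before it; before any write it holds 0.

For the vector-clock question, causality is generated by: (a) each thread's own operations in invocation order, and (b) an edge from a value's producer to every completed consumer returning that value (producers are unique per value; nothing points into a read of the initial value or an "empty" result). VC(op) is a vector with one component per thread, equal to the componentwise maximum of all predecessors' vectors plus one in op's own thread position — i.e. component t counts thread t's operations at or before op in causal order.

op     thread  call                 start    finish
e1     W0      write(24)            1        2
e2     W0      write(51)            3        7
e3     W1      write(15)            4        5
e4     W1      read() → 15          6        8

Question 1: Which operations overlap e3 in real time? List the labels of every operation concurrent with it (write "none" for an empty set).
Answer: e2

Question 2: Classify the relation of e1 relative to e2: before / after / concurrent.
Answer: before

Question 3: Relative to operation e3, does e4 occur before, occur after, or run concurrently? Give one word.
Answer: after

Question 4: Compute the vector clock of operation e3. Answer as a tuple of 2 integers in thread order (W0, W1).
Answer: (0, 1)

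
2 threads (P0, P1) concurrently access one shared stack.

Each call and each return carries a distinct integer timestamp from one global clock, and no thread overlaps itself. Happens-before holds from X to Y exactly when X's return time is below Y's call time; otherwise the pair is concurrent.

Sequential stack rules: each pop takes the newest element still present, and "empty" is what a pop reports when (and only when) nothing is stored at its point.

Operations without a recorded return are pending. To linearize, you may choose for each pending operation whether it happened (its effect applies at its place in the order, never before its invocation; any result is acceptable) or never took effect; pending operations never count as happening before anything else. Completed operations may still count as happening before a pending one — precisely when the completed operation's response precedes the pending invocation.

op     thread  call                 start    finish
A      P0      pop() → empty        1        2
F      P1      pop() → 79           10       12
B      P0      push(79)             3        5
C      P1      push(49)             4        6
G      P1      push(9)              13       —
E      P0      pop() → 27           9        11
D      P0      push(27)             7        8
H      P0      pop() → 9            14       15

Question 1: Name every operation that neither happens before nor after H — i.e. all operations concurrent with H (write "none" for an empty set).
concurrent with H ([14,15]): every op whose interval crosses 14..15
A [1,2]: before
B [3,5]: before
C [4,6]: before
D [7,8]: before
E [9,11]: before
F [10,12]: before
G [13,…): concurrent

G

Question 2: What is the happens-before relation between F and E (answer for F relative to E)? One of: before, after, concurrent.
F spans [10,12], E spans [9,11]
the intervals overlap in both directions

concurrent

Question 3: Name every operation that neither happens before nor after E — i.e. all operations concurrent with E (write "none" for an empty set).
overlap test against E [9,11]: concurrent iff the interval meets 9..11
A [1,2]: before
B [3,5]: before
C [4,6]: before
D [7,8]: before
F [10,12]: concurrent
G [13,…): after
H [14,15]: after

F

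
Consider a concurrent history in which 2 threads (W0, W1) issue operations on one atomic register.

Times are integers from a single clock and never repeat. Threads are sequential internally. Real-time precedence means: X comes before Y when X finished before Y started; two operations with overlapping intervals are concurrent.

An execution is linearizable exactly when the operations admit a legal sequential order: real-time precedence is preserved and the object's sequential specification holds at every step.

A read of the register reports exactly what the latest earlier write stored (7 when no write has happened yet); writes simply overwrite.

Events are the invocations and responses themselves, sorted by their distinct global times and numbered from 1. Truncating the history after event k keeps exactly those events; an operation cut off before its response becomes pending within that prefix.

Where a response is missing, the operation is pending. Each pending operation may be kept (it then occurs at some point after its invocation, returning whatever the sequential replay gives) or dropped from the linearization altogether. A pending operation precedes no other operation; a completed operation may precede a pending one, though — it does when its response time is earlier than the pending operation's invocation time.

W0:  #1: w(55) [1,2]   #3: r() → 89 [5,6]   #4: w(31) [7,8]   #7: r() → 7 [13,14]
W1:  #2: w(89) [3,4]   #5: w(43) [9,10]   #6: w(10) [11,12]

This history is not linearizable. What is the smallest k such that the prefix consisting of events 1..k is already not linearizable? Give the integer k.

14

events 1..13 are linearizable, e.g. via #1, #2, #3, #4, #5, #6:
after step 1 (#1 w(55)): value 55
after step 2 (#2 w(89)): value 89
after step 3 (#3 r() → 89): value 89
after step 4 (#4 w(31)): value 31
after step 5 (#5 w(43)): value 43
after step 6 (#6 w(10)): value 10
with event 14 included (#7 responding at time 14), all real-time-consistent orders fail
one such order, #1, #2, #3, #4, #5, #6, #7, breaks at step 7 where #7 r() → 7 is illegal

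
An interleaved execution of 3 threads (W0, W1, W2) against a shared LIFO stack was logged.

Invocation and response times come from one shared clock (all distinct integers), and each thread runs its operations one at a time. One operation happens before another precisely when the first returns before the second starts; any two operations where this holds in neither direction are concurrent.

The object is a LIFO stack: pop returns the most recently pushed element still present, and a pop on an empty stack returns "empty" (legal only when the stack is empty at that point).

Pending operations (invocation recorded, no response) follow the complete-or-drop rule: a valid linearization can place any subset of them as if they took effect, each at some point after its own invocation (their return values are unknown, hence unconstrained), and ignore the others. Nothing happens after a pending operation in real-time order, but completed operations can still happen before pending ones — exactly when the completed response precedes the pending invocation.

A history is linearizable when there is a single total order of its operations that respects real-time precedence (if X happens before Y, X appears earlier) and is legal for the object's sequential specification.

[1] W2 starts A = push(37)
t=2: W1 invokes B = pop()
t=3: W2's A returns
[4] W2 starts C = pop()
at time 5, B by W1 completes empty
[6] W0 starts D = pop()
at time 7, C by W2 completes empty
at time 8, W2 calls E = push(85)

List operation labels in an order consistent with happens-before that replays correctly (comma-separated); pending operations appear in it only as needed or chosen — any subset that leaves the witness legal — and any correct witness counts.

after step 1 (B pop() → empty): stack <>
after step 2 (A push(37)): stack <37>
after step 3 (D pop() (pending, included)): stack <>
after step 4 (C pop() → empty): stack <>

B, A, D, C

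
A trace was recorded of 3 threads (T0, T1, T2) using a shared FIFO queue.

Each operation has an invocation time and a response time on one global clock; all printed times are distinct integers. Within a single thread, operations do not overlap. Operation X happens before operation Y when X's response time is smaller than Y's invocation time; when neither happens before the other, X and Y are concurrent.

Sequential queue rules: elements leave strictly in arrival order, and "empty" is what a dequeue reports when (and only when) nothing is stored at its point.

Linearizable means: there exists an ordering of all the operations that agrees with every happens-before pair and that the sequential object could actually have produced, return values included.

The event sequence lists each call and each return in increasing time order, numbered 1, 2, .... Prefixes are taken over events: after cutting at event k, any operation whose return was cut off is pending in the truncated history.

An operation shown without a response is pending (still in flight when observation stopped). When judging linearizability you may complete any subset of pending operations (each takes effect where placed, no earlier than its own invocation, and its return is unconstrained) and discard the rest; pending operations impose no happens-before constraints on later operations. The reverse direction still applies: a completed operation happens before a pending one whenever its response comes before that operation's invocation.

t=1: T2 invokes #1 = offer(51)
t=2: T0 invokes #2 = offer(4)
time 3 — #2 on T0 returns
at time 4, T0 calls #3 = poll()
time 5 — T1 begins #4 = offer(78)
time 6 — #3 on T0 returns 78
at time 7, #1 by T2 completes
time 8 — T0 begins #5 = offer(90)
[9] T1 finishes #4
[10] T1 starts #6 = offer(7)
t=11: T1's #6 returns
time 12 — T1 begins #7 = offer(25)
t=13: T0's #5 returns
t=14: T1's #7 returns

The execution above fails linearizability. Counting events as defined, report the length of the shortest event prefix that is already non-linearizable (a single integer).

events 1..5 are still linearizable — one witness is #1, #2:
step 1: #1 offer(51) (pending, included) — queue <51>
step 2: #2 offer(4) — queue <51,4>
adding event 6 (#3 responds at 6) leaves no legal real-time order
no escape via the 2 pending operations (#1, #4): every completion choice fails
for example #2, #3 (pending dropped) fails at step 2: #3 poll() → 78 is not legal there

6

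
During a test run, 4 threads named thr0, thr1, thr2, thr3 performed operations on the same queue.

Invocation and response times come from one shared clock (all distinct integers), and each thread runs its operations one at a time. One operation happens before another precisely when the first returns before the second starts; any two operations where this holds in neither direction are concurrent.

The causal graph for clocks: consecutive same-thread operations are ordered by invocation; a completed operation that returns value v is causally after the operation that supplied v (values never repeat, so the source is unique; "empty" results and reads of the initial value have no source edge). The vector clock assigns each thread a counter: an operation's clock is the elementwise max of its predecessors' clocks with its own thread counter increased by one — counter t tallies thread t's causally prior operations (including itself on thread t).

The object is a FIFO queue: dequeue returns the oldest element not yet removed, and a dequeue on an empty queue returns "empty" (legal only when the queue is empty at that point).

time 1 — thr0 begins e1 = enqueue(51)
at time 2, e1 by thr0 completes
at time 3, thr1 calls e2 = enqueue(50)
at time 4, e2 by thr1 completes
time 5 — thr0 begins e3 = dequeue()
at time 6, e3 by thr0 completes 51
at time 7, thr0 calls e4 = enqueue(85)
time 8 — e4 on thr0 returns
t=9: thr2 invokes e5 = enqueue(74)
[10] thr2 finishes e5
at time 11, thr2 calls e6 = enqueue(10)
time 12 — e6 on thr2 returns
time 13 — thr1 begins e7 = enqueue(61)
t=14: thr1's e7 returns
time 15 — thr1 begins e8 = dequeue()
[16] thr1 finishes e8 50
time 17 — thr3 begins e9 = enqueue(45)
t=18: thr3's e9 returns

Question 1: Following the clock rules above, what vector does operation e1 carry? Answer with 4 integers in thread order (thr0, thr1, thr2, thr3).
e9 (invocation 17): nothing precedes it; thr3's component alone gives (0, 0, 0, 1)
e5 (invocation 9): nothing precedes it; thr2's component alone gives (0, 0, 1, 0)
e2 (invocation 3): nothing precedes it; thr1's component alone gives (0, 1, 0, 0)
e1 (invocation 1): nothing precedes it; thr0's component alone gives (1, 0, 0, 0)
merge at e6 (invoked 11): VC(e5)=(0, 0, 1, 0), own-thread bump on thr2 → (0, 0, 2, 0)
merge at e7 (invoked 13): VC(e2)=(0, 1, 0, 0), own-thread bump on thr1 → (0, 2, 0, 0)
merge at e3 (invoked 5): VC(e1)=(1, 0, 0, 0), own-thread bump on thr0 → (2, 0, 0, 0)
merge at e8 (invoked 15): VC(e2)=(0, 1, 0, 0), VC(e7)=(0, 2, 0, 0), own-thread bump on thr1 → (0, 3, 0, 0)
merge at e4 (invoked 7): VC(e3)=(2, 0, 0, 0), own-thread bump on thr0 → (3, 0, 0, 0)
target: VC(e1) = (1, 0, 0, 0)

(1, 0, 0, 0)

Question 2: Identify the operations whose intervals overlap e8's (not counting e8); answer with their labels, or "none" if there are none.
e8 spans [15,16]: anything still running between times 15 and 16 counts as concurrent
e1 [1,2]: before
e2 [3,4]: before
e3 [5,6]: before
e4 [7,8]: before
e5 [9,10]: before
e6 [11,12]: before
e7 [13,14]: before
e9 [17,18]: after

none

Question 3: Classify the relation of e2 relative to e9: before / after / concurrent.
e2 spans [3,4], e9 spans [17,18]
resp(e2)=4 < inv(e9)=17

before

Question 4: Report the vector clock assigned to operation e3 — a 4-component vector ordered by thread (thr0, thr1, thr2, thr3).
e9, invoked 17, has no incoming edges; only thr3's bump applies → (0, 0, 0, 1)
e5, invoked 9, has no incoming edges; only thr2's bump applies → (0, 0, 1, 0)
e2, invoked 3, has no incoming edges; only thr1's bump applies → (0, 1, 0, 0)
e1, invoked 1, has no incoming edges; only thr0's bump applies → (1, 0, 0, 0)
VC(e6, invoked at 11): max of VC(e5)=(0, 0, 1, 0), then +1 on thread thr2 → (0, 0, 2, 0)
VC(e7, invoked at 13): max of VC(e2)=(0, 1, 0, 0), then +1 on thread thr1 → (0, 2, 0, 0)
VC(e3, invoked at 5): max of VC(e1)=(1, 0, 0, 0), then +1 on thread thr0 → (2, 0, 0, 0)
VC(e8, invoked at 15): max of VC(e2)=(0, 1, 0, 0), VC(e7)=(0, 2, 0, 0), then +1 on thread thr1 → (0, 3, 0, 0)
VC(e4, invoked at 7): max of VC(e3)=(2, 0, 0, 0), then +1 on thread thr0 → (3, 0, 0, 0)
target: VC(e3) = (2, 0, 0, 0)

(2, 0, 0, 0)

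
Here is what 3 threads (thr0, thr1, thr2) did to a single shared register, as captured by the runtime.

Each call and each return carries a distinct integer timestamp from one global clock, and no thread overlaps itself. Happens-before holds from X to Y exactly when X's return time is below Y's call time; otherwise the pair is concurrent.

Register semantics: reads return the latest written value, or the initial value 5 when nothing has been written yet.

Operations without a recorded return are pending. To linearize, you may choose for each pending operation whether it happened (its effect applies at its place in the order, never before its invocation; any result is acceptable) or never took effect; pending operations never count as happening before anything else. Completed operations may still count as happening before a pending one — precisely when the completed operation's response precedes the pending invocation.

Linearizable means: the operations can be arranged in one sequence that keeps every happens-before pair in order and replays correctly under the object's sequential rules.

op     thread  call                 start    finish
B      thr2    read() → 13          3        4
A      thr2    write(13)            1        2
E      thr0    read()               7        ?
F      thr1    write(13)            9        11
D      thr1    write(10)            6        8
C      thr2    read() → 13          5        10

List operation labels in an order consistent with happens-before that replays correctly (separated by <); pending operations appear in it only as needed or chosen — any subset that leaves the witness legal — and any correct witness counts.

step 1: A write(13) — value 13
step 2: B read() → 13 — value 13
step 3: C read() → 13 — value 13
step 4: D write(10) — value 10
step 5: E read() (pending, included) — value 10
step 6: F write(13) — value 13

A < B < C < D < E < F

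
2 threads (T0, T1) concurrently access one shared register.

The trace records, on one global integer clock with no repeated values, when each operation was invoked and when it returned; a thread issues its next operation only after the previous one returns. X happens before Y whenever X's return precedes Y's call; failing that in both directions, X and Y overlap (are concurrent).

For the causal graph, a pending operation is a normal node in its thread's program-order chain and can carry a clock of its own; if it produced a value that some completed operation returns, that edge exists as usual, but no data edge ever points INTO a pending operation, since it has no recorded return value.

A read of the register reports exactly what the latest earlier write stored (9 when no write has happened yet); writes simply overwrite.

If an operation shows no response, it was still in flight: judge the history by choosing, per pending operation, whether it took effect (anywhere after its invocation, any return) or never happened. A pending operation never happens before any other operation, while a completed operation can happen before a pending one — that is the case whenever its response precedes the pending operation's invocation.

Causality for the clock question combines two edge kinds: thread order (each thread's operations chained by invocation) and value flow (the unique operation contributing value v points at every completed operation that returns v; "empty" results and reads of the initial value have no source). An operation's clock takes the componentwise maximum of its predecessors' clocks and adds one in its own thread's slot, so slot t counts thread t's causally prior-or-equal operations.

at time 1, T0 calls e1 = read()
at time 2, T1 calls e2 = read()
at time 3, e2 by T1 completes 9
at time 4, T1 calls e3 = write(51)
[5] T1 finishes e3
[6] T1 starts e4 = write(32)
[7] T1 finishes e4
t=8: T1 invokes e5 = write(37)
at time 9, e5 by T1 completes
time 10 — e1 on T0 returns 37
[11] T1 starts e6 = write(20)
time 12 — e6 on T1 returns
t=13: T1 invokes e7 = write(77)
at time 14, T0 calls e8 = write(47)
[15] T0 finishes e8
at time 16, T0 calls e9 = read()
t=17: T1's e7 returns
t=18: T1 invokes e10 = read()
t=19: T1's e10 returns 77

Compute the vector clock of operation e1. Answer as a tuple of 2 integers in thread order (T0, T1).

(1, 4)

VC(e2, invoked at 2): no causal predecessors; +1 on T1 → (0, 1)
e3 (invocation 4): componentwise max over VC(e2)=(0, 1), +1 at T1, giving (0, 2)
e4 (invocation 6): componentwise max over VC(e3)=(0, 2), +1 at T1, giving (0, 3)
e5 (invocation 8): componentwise max over VC(e4)=(0, 3), +1 at T1, giving (0, 4)
e6 (invocation 11): componentwise max over VC(e5)=(0, 4), +1 at T1, giving (0, 5)
e1 (invocation 1): componentwise max over VC(e5)=(0, 4), +1 at T0, giving (1, 4)
e7 (invocation 13): componentwise max over VC(e6)=(0, 5), +1 at T1, giving (0, 6)
e8 (invocation 14): componentwise max over VC(e1)=(1, 4), +1 at T0, giving (2, 4)
e10 (invocation 18): componentwise max over VC(e7)=(0, 6), +1 at T1, giving (0, 7)
e9 (invocation 16): componentwise max over VC(e8)=(2, 4), +1 at T0, giving (3, 4)
target: VC(e1) = (1, 4)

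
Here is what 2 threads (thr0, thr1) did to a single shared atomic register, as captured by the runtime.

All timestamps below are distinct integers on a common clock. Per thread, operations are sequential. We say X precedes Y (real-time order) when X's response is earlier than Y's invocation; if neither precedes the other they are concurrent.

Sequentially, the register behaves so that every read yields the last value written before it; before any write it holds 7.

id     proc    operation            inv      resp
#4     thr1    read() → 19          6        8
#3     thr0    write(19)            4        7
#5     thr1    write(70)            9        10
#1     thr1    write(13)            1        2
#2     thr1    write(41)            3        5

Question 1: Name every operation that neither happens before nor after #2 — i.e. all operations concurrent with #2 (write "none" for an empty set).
#2 spans [3,5]: anything still running between times 3 and 5 counts as concurrent
#1 [1,2]: before
#3 [4,7]: concurrent
#4 [6,8]: after
#5 [9,10]: after

#3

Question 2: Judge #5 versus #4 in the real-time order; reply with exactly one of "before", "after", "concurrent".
#5 spans [9,10], #4 spans [6,8]
resp(#4)=8 < inv(#5)=9

after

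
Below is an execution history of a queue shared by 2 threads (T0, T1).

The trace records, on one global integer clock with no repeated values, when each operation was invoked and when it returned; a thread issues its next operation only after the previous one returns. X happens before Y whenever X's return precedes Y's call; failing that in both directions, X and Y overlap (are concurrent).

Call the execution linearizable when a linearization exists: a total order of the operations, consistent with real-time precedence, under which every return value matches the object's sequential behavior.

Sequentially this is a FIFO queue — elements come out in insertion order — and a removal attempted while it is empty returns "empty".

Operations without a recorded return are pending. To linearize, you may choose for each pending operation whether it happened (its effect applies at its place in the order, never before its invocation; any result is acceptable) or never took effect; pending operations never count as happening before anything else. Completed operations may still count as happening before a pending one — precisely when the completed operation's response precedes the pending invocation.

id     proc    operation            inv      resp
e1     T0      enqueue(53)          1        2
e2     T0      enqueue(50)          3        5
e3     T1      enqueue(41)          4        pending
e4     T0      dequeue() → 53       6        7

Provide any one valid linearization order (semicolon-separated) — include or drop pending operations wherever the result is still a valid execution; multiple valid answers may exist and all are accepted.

e1; e2; e3; e4

after step 1 (e1 enqueue(53)): queue <53>
after step 2 (e2 enqueue(50)): queue <53,50>
after step 3 (e3 enqueue(41) (pending, included)): queue <53,50,41>
after step 4 (e4 dequeue() → 53): queue <50,41>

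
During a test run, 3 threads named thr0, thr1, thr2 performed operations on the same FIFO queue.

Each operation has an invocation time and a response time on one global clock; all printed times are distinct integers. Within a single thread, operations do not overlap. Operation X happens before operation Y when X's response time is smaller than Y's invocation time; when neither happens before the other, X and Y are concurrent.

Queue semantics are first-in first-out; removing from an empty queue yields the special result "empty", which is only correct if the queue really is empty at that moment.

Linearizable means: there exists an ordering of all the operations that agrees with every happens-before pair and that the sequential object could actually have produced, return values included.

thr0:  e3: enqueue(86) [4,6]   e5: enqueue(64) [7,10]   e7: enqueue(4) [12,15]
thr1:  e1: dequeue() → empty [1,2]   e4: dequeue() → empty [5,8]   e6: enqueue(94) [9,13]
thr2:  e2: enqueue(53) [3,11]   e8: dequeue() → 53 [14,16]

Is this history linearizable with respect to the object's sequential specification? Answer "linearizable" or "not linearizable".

one valid linearization: e1, e4, e2, e3, e5, e6, e7, e8
1. e1 dequeue() → empty, leaving queue <>
2. e4 dequeue() → empty, leaving queue <>
3. e2 enqueue(53), leaving queue <53>
4. e3 enqueue(86), leaving queue <53,86>
5. e5 enqueue(64), leaving queue <53,86,64>
6. e6 enqueue(94), leaving queue <53,86,64,94>
7. e7 enqueue(4), leaving queue <53,86,64,94,4>
8. e8 dequeue() → 53, leaving queue <86,64,94,4>

linearizable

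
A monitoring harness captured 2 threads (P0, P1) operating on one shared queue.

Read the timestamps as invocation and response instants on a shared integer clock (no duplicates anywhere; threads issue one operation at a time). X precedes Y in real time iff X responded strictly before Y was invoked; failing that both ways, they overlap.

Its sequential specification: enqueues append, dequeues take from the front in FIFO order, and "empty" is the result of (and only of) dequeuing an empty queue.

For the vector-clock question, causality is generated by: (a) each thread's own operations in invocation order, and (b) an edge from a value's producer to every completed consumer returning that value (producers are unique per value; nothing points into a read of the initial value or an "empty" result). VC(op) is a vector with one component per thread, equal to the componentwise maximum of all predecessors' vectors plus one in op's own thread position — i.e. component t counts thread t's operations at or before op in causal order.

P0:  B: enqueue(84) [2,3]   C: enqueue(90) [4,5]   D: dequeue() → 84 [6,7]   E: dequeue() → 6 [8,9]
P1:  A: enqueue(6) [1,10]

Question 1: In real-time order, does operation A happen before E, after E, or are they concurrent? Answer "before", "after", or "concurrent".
concurrent

A spans [1,10], E spans [8,9]
the intervals overlap in both directions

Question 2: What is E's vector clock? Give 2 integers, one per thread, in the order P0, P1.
(4, 1)

root op A, invoked 1: fresh clock plus P1's own tick → (0, 1)
root op B, invoked 2: fresh clock plus P0's own tick → (1, 0)
from VC(B)=(1, 0), C (invoked 4) maxes components and bumps P0 → (2, 0)
from VC(B)=(1, 0), VC(C)=(2, 0), D (invoked 6) maxes components and bumps P0 → (3, 0)
from VC(A)=(0, 1), VC(D)=(3, 0), E (invoked 8) maxes components and bumps P0 → (4, 1)
target: VC(E) = (4, 1)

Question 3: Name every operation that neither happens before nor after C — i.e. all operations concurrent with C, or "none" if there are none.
A

C spans [4,5]; an op avoiding the whole window 4..5 is ordered, any other is concurrent
A [1,10]: concurrent
B [2,3]: before
D [6,7]: after
E [8,9]: after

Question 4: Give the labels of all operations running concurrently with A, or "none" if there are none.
B, C, D, E

overlap test against A [1,10]: concurrent iff the interval meets 1..10
B [2,3]: concurrent
C [4,5]: concurrent
D [6,7]: concurrent
E [8,9]: concurrent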